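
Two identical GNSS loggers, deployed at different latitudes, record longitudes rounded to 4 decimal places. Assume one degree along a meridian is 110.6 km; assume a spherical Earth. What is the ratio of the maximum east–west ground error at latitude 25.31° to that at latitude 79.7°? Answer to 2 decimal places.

Rounding to 4 decimal places leaves the longitude within ±5e-05° of the true value.
Error at 25.31° = 5e-05° × 110600 × cos 25.31° ≈ 5.53 × 0.9040 = 4.9992 m.
Error at 79.7° = 5e-05° × 110600 × cos 79.7° ≈ 5.53 × 0.1788 = 0.98878 m.
The ratio reduces to cos 25.31° / cos 79.7° = 0.9040/0.1788 ≈ 5.0559.

5.06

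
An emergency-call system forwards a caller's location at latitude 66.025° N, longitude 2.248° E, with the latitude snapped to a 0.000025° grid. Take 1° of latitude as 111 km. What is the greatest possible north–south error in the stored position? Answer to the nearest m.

With a 0.000025° grid the true value lies within half a step, ±0.000025°/2 = ±1.25e-05°, of the stored one.
Along the meridian that is 1.25e-05° × 111000 m/° = 1.3875 m.

1 m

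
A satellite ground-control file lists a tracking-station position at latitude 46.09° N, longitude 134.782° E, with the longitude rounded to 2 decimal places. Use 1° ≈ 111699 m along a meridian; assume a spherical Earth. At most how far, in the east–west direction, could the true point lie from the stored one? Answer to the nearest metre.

387 metres

Rounding to 2 decimal places leaves the longitude within ±0.005° of the true value.
At latitude 46.09° a degree of longitude spans 111699 m × cos 46.09° = 111699 × 0.6935 ≈ 77466.3 m.
Maximum E–W displacement: 0.005 × 77466.3 = 387.332 m.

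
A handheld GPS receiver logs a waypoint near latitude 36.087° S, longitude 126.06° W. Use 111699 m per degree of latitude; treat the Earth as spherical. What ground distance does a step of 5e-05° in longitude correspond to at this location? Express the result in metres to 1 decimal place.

5e-05° of longitude at 36.087° is 5e-05 × 111699 × cos 36.087° ≈ 5e-05 × 90266.6 = 4.51333 m.

4.5 metres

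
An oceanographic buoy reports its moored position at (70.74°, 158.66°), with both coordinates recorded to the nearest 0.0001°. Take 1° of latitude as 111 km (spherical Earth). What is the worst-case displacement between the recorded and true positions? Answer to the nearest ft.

19 ft

Rounding to 4 decimal places leaves each coordinate within ±5e-05° of the true value.
N–S: 5e-05° × 111000 m/° = 5.55 m.
Longitude error → 5e-05 × 111000 × cos 70.74° = 5e-05 × 111000 × 0.3299 ≈ 1.8307 m.
Combining orthogonally: (5.55² + 1.8307²)^½ ≈ 5.84414 m.
In feet: 5.84414 m ÷ 0.3048 ≈ 19.174 ft.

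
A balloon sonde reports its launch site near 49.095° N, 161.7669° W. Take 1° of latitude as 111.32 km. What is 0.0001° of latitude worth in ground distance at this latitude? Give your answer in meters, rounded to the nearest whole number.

0.0001° × 111320 m/° = 11.132 m.

11 meters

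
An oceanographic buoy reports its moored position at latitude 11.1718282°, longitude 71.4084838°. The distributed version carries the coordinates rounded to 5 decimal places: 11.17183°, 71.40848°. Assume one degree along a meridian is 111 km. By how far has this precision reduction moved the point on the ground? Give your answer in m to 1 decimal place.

0.5 m

The latitude changed by -0.0000018° and the longitude by +0.0000038°.
North–south shift: -0.0000018 × 111000 = -0.1998 m.
East–west at this latitude: 0.0000038° × 111000 × cos 11.1718° ≈ 0.0000038 × 108897 = 0.413807 m.
Hypotenuse of the two orthogonal shifts: √(0.1998² + 0.413807²) = 0.459518 m.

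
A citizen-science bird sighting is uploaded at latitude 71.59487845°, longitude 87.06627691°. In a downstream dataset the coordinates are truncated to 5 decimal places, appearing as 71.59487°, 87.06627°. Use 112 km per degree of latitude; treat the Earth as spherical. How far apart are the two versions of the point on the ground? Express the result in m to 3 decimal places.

The latitude changed by +0.00000845° and the longitude by +0.00000691°.
North–south shift: 0.00000845 × 112000 = 0.9464 m.
East–west at this latitude: 0.00000691° × 112000 × cos 71.5949° ≈ 0.00000691 × 35362.2 = 0.244353 m.
Distance: √(0.9464² + 0.244353²) ≈ 0.977436 m.

0.977 m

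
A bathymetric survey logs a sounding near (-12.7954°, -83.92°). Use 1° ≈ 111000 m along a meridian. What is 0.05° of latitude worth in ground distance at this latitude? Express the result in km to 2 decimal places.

5.55 km

0.05° × 111000 m/° = 5550 m.
That is 5550 m = 5.55 km.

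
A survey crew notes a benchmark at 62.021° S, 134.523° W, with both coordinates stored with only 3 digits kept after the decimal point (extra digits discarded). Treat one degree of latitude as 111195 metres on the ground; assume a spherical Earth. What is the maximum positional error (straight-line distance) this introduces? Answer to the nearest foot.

Truncating at 3 decimal places can drop up to a full unit in the last place, so each coordinate may be off by as much as 0.001°.
North–south component: 0.001° × 111195 = 111.195 m.
East–west component at 62.021°: 0.001° × 111195 × cos 62.021° ≈ 0.001 × 52166.9 ≈ 52.1669 m.
Combining orthogonally: (111.195² + 52.1669²)^½ ≈ 122.824 m.
In feet: 122.824 m ÷ 0.3048 ≈ 402.97 ft.

403 feet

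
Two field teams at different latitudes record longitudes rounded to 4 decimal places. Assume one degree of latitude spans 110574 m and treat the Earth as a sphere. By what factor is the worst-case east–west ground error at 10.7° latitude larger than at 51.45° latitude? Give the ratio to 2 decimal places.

1.58

Rounding to 4 decimal places leaves the longitude within ±5e-05° of the true value.
At 10.7°: 5e-05° × 110574 × cos 10.7° = 5e-05 × 110574 × 0.9826 ≈ 5.4326 m.
At 51.45°: 5e-05° × 110574 × cos 51.45° = 5e-05 × 110574 × 0.6232 ≈ 3.4455 m.
Ratio: 5.4326 / 3.4455 = cos 10.7° / cos 51.45° ≈ 1.5767.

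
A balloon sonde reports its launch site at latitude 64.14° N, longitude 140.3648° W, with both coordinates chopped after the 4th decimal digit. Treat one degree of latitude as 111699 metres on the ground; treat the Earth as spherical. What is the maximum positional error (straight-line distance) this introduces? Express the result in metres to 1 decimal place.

Truncating at 4 decimal places can drop up to a full unit in the last place, so each coordinate may be off by as much as 0.0001°.
Latitude error → 0.0001 × 111699 = 11.1699 m along the meridian.
Longitude error → 0.0001 × 111699 × cos 64.14° = 0.0001 × 111699 × 0.4362 ≈ 4.87202 m.
Combining orthogonally: (11.1699² + 4.87202²)^½ ≈ 12.1862 m.

12.2 metres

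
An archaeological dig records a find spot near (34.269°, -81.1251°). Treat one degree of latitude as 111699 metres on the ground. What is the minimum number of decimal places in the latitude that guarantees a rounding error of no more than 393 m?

One degree of latitude covers 111699 m.
N decimal places → at most half a unit in the last place, 0.5 × 10⁻ᴺ° = 111699/2 × 10⁻ᴺ m.
Need 0.5 × 111699 × 10⁻ᴺ ≤ 393 → 10⁻ᴺ ≤ 7.037e-03, so N ≥ 2.15.
At 2 places the error can reach 558 m, but 3 places keeps it to 55.8 m.

3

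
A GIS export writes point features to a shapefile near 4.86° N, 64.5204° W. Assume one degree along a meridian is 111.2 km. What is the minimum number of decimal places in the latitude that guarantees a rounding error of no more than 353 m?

3

One degree of latitude covers 111200 m.
Rounding to N decimal places gives at most 0.5 × 10⁻ᴺ degrees of error, i.e. 0.5 × 10⁻ᴺ × 111200 m.
Setting 55600 × 10⁻ᴺ ≤ 353 gives 10ᴺ ≥ 157.5, i.e. N ≥ 2.20.
N = 2 would give 556 m (too coarse); N = 3 gives 55.6 m ≤ 353 m.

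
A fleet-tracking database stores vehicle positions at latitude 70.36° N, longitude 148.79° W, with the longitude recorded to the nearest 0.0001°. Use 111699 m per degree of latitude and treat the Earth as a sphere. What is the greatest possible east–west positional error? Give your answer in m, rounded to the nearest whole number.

Rounding to 4 decimal places leaves the longitude within ±5e-05° of the true value.
One degree of longitude at 70.36° is 111699 × cos 70.36° ≈ 111699 × 0.3361 = 37543.1 m.
So at most 5e-05° × 37543.1 ≈ 1.87715 m east–west.

2 m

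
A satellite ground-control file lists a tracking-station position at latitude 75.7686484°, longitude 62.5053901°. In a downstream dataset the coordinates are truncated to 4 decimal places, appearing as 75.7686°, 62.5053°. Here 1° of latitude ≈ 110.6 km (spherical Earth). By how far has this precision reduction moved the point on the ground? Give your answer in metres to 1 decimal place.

5.9 metres

Δlat = 75.7686484 − 75.7686 = +0.0000484°; Δlon = 62.5053901 − 62.5053 = +0.0000901°.
N–S: 0.0000484° × 110600 m/° = 5.35304 m.
E–W at 75.7686°: 0.0000901° × 110600 × cos 75.7686° = 0.0000901 × 110600 × 0.2458 ≈ 2.4498 m.
Hypotenuse of the two orthogonal shifts: √(5.35304² + 2.4498²) = 5.88698 m.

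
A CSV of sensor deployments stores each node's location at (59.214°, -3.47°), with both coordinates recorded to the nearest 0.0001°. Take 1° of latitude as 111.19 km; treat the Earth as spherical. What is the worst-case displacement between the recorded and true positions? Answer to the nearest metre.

Rounding to 4 decimal places leaves each coordinate within ±5e-05° of the true value.
Latitude error → 5e-05 × 111190 = 5.5595 m along the meridian.
Longitude error → 5e-05 × 111190 × cos 59.214° = 5e-05 × 111190 × 0.5118 ≈ 2.84554 m.
The two errors are perpendicular, so the maximum displacement is √(5.5595² + 2.84554²) ≈ 6.24541 m.

6 metres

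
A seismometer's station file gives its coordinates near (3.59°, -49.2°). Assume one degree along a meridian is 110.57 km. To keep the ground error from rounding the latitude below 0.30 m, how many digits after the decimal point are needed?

One degree of latitude covers 110570 m.
Rounding to N decimal places gives at most 0.5 × 10⁻ᴺ degrees of error, i.e. 0.5 × 10⁻ᴺ × 110570 m.
Setting 55285 × 10⁻ᴺ ≤ 0.30 gives 10ᴺ ≥ 1.843e+05, i.e. N ≥ 5.27.
N = 5 would give 0.553 m (too coarse); N = 6 gives 0.0553 m ≤ 0.30 m.

6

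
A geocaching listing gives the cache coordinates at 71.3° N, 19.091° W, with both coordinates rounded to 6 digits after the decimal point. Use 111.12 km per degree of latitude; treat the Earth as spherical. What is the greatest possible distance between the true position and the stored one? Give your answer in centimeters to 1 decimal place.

5.8 centimeters

Rounding to 6 decimal places leaves each coordinate within ±5e-07° of the true value.
N–S: 5e-07° × 111120 m/° = 0.05556 m.
Longitude error → 5e-07 × 111120 × cos 71.3° = 5e-07 × 111120 × 0.3206 ≈ 0.0178133 m.
Combining orthogonally: (0.05556² + 0.0178133²)^½ ≈ 0.0583457 m.
That is 0.0583457 m = 5.8346 cm.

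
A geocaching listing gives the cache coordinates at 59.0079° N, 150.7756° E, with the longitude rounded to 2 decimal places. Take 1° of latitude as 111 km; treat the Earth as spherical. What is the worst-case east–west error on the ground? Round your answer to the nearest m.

Rounding to 2 decimal places leaves the longitude within ±0.005° of the true value.
Parallels shrink by cos φ, so at 59.0079° a degree of longitude is 111000 × 0.5149 ≈ 57156.1 m.
Maximum E–W displacement: 0.005 × 57156.1 = 285.781 m.

286 m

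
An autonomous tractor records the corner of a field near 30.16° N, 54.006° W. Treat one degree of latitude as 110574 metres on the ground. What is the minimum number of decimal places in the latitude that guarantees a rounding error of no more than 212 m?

One degree of latitude covers 110574 m.
With N decimal places the half-ulp bound is 0.5·10⁻ᴺ°, or 0.5·10⁻ᴺ × 110574 m on the ground.
Need 0.5 × 110574 × 10⁻ᴺ ≤ 212 → 10⁻ᴺ ≤ 3.835e-03, so N ≥ 2.42.
At 2 places the error can reach 553 m, but 3 places keeps it to 55.3 m.

3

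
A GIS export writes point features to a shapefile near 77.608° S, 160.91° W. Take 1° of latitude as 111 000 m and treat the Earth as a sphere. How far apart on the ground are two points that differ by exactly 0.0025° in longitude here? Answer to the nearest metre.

60 metres

0.0025° of longitude at 77.608° is 0.0025 × 111000 × cos 77.608° ≈ 0.0025 × 23820.5 = 59.5512 m.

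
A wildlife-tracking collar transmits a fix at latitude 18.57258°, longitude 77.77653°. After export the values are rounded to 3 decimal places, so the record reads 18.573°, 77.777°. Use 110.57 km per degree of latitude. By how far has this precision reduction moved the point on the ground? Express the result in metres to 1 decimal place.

67.7 metres

The latitude changed by -0.00042° and the longitude by -0.00047°.
North–south shift: -0.00042 × 110570 = -46.4394 m.
East–west at this latitude: -0.00047° × 110570 × cos 18.573° ≈ -0.00047 × 104811 = -49.2613 m.
Combined displacement = (46.4394² + 49.2613²)^½ ≈ 67.7001 m.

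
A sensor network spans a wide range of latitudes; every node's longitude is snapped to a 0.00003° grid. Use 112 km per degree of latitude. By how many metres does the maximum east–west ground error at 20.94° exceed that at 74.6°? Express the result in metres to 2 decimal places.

With a 0.00003° grid the true value lies within half a step, ±0.00003°/2 = ±1.5e-05°, of the stored one.
At 20.94°: 1.5e-05° × 112000 × cos 20.94° = 1.5e-05 × 112000 × 0.9340 ≈ 1.569 m.
At 74.6°: 1.5e-05° × 112000 × cos 74.6° = 1.5e-05 × 112000 × 0.2656 ≈ 0.44613 m.
Difference: 1.569 − 0.44613 = 1.1229 m.

1.12 metres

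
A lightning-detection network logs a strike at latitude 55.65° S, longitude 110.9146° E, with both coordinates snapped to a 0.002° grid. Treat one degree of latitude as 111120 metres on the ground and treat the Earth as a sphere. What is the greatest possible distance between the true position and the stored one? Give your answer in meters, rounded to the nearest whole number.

128 meters

With a 0.002° grid the true value lies within half a step, ±0.002°/2 = ±0.001°, of the stored one.
Latitude error → 0.001 × 111120 = 111.12 m along the meridian.
East–west component at 55.65°: 0.001° × 111120 × cos 55.65° ≈ 0.001 × 62699.1 ≈ 62.6991 m.
Worst case both components are at the extreme and orthogonal: √(111.12² + 62.6991²) ≈ 127.589 m.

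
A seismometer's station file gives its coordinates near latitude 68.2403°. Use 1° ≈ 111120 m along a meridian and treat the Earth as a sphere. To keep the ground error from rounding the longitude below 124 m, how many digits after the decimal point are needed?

At 68.2403° one degree of longitude covers 111120 × cos 68.2403° ≈ 111120 × 0.3707 ≈ 41193.8 m.
With N decimal places the half-ulp bound is 0.5·10⁻ᴺ°, or 0.5·10⁻ᴺ × 41193.8 m on the ground.
Setting 20596.9 × 10⁻ᴺ ≤ 124 gives 10ᴺ ≥ 166.1, i.e. N ≥ 2.22.
At 2 places the error can reach 206 m, but 3 places keeps it to 20.6 m.

3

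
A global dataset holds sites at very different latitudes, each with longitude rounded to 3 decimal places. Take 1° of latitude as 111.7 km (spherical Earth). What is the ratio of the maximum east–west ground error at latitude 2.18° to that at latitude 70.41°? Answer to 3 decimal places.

2.980

Rounding to 3 decimal places leaves the longitude within ±0.0005° of the true value.
Error at 2.18° = 0.0005° × 111700 × cos 2.18° ≈ 55.85 × 0.9993 = 55.81 m.
Error at 70.41° = 0.0005° × 111700 × cos 70.41° ≈ 55.85 × 0.3353 = 18.726 m.
Ratio: 55.81 / 18.726 = cos 2.18° / cos 70.41° ≈ 2.9804.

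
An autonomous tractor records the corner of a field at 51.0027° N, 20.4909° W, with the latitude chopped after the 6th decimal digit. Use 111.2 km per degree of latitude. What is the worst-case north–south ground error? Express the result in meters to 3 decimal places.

0.111 meters

Truncating at 6 decimal places can drop up to a full unit in the last place, so the latitude may be off by as much as 1e-06°.
North–south distance: 1e-06° × 111200 m/° = 0.1112 m.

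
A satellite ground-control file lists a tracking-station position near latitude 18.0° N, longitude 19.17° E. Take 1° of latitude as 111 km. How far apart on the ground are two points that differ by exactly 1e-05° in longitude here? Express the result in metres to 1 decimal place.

One degree of longitude here spans 111000 × cos 18° = 111000 × 0.9511 ≈ 105567 m; 1e-05° of that is 1.05567 m.

1.1 metres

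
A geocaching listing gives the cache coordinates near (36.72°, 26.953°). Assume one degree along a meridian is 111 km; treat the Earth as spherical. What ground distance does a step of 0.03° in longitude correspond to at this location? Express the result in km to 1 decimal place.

At 36.72° a degree of longitude is 111000 × cos 36.72° ≈ 88973.9 m, so 0.03° corresponds to 2669.22 m.
That is 2669.22 m = 2.6692 km.

2.7 km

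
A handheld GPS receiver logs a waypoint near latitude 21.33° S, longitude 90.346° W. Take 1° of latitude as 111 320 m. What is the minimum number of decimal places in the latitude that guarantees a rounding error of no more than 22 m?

One degree of latitude covers 111320 m.
N decimal places → at most half a unit in the last place, 0.5 × 10⁻ᴺ° = 111320/2 × 10⁻ᴺ m.
Setting 55660 × 10⁻ᴺ ≤ 22 gives 10ᴺ ≥ 2530, i.e. N ≥ 3.40.
At 3 places the error can reach 55.7 m, but 4 places keeps it to 5.57 m.

4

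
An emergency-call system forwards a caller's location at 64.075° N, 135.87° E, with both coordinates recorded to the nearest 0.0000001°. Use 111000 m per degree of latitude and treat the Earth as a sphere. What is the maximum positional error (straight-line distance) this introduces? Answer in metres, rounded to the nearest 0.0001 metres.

0.0061 metres

Rounding to 7 decimal places leaves each coordinate within ±5e-08° of the true value.
Latitude error → 5e-08 × 111000 = 0.00555 m along the meridian.
Longitude error → 5e-08 × 111000 × cos 64.075° = 5e-08 × 111000 × 0.4372 ≈ 0.00242643 m.
The two errors are perpendicular, so the maximum displacement is √(0.00555² + 0.00242643²) ≈ 0.00605723 m.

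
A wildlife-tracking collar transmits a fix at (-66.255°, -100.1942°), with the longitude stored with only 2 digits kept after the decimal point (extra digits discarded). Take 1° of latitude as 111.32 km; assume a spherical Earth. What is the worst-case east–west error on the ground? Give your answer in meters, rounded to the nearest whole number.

448 meters

Truncating at 2 decimal places can drop up to a full unit in the last place, so the longitude may be off by as much as 0.01°.
Parallels shrink by cos φ, so at 66.255° a degree of longitude is 111320 × 0.4027 ≈ 44824.9 m.
So at most 0.01° × 44824.9 ≈ 448.249 m east–west.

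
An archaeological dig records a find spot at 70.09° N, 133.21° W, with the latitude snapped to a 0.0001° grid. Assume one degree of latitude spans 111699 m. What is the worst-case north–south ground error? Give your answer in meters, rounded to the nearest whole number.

6 meters

With a 0.0001° grid the true value lies within half a step, ±0.0001°/2 = ±5e-05°, of the stored one.
North–south distance: 5e-05° × 111699 m/° = 5.58495 m.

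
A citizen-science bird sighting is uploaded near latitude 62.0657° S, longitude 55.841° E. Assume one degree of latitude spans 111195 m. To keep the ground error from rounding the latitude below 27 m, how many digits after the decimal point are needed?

One degree of latitude covers 111195 m.
Rounding to N decimal places gives at most 0.5 × 10⁻ᴺ degrees of error, i.e. 0.5 × 10⁻ᴺ × 111195 m.
Setting 55597.5 × 10⁻ᴺ ≤ 27 gives 10ᴺ ≥ 2059, i.e. N ≥ 3.31.
N = 3 would give 55.6 m (too coarse); N = 4 gives 5.56 m ≤ 27 m.

4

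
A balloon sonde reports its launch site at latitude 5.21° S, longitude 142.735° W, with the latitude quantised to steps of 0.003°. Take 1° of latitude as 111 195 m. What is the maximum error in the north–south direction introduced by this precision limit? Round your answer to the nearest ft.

547 ft

With a 0.003° grid the true value lies within half a step, ±0.003°/2 = ±0.0015°, of the stored one.
Along the meridian that is 0.0015° × 111195 m/° = 166.792 m.
In feet: 166.792 m ÷ 0.3048 ≈ 547.22 ft.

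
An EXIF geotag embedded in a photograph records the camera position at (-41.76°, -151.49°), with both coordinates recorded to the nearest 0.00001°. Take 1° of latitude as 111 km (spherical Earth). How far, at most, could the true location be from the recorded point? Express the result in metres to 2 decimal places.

Rounding to 5 decimal places leaves each coordinate within ±5e-06° of the true value.
North–south component: 5e-06° × 111000 = 0.555 m.
E–W at 41.76°: 5e-06° × 111000 × cos 41.76° = 5e-06 × 111000 × 0.7459 ≈ 0.413997 m.
Combining orthogonally: (0.555² + 0.413997²)^½ ≈ 0.692401 m.

0.69 metres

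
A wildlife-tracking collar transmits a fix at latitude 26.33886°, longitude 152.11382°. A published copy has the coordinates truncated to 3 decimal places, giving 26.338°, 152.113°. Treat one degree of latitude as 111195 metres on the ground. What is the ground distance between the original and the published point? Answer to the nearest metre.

Δlat = 26.33886 − 26.338 = +0.00086°; Δlon = 152.11382 − 152.113 = +0.00082°.
North–south shift: 0.00086 × 111195 = 95.6277 m.
E–W at 26.338°: 0.00082° × 111195 × cos 26.338° = 0.00082 × 111195 × 0.8962 ≈ 81.7147 m.
Hypotenuse of the two orthogonal shifts: √(95.6277² + 81.7147²) = 125.785 m.

126 metres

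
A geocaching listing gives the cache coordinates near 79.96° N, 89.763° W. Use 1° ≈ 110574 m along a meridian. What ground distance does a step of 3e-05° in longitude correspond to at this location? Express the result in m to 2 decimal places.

0.58 m

One degree of longitude here spans 110574 × cos 79.96° = 110574 × 0.1743 ≈ 19277 m; 3e-05° of that is 0.57831 m.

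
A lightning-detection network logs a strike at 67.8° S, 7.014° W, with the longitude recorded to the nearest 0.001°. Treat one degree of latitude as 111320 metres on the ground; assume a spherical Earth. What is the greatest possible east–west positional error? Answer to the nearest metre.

21 metres

Rounding to 3 decimal places leaves the longitude within ±0.0005° of the true value.
One degree of longitude at 67.8° is 111320 × cos 67.8° ≈ 111320 × 0.3778 = 42061.2 m.
So at most 0.0005° × 42061.2 ≈ 21.0306 m east–west.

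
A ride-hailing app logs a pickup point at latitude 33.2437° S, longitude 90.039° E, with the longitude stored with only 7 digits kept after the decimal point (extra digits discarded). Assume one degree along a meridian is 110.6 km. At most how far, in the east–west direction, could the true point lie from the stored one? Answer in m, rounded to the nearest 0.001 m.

0.009 m

Truncating at 7 decimal places can drop up to a full unit in the last place, so the longitude may be off by as much as 1e-07°.
One degree of longitude at 33.2437° is 110600 × cos 33.2437° ≈ 110600 × 0.8363 = 92499.9 m.
East–west error: 1e-07° × 92499.9 m/° ≈ 0.00924999 m.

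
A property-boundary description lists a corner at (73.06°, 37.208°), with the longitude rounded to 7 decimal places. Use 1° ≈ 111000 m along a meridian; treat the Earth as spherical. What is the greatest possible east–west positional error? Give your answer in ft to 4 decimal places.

0.0053 ft

Rounding to 7 decimal places leaves the longitude within ±5e-08° of the true value.
Parallels shrink by cos φ, so at 73.06° a degree of longitude is 111000 × 0.2914 ≈ 32342.1 m.
Maximum E–W displacement: 5e-08 × 32342.1 = 0.0016171 m.
Converting: 0.0016171 m × 3.2808 ft/m ≈ 0.0053055 ft.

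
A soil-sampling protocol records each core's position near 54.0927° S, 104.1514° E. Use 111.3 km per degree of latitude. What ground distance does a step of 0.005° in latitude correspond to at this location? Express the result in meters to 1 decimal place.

Along a meridian 0.005° is 0.005 × 111300 = 556.5 m.

556.5 meters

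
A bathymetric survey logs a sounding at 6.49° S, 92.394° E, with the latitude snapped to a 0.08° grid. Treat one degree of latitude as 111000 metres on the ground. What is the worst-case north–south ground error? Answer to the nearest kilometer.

With a 0.08° grid the true value lies within half a step, ±0.08°/2 = ±0.04°, of the stored one.
So the N–S error is at most 0.04 × 111000 = 4440 m.
That is 4440 m = 4.44 km.

4 kilometers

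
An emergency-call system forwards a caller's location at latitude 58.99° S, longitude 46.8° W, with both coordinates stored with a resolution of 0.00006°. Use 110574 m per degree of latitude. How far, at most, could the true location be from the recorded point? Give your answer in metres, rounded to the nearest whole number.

With a 0.00006° grid the true value lies within half a step, ±0.00006°/2 = ±3e-05°, of the stored one.
North–south component: 3e-05° × 110574 = 3.31722 m.
Longitude error → 3e-05 × 110574 × cos 58.99° = 3e-05 × 110574 × 0.5152 ≈ 1.70899 m.
Worst case both components are at the extreme and orthogonal: √(3.31722² + 1.70899²) ≈ 3.73157 m.

4 metres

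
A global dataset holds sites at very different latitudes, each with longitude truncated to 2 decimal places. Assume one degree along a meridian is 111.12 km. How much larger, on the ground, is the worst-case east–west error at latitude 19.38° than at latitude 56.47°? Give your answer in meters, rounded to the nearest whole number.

434 meters

Truncating at 2 decimal places can drop up to a full unit in the last place, so the longitude may be off by as much as 0.01°.
At 19.38°: 0.01° × 111120 × cos 19.38° = 0.01 × 111120 × 0.9433 ≈ 1048.2 m.
At 56.47°: 0.01° × 111120 × cos 56.47° = 0.01 × 111120 × 0.5524 ≈ 613.8 m.
Difference: 1048.2 − 613.8 = 434.44 m.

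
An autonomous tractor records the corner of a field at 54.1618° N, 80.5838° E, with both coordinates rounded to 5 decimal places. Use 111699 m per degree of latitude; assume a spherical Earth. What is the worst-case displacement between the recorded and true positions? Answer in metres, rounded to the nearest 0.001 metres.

Rounding to 5 decimal places leaves each coordinate within ±5e-06° of the true value.
Latitude error → 5e-06 × 111699 = 0.558495 m along the meridian.
Longitude error → 5e-06 × 111699 × cos 54.1618° = 5e-06 × 111699 × 0.5855 ≈ 0.326998 m.
Combining orthogonally: (0.558495² + 0.326998²)^½ ≈ 0.647182 m.

0.647 metres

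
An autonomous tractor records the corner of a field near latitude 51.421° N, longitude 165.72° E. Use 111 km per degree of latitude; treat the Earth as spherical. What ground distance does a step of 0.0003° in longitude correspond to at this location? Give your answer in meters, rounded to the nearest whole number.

At 51.421° a degree of longitude is 111000 × cos 51.421° ≈ 69218.8 m, so 0.0003° corresponds to 20.7657 m.

21 meters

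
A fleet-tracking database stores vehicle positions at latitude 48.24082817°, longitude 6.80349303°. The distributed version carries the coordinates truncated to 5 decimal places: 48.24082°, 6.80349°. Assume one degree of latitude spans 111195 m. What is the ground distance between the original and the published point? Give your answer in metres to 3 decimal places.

The latitude changed by +0.00000817° and the longitude by +0.00000303°.
North–south shift: 0.00000817 × 111195 = 0.908463 m.
East–west at this latitude: 0.00000303° × 111195 × cos 48.2408° ≈ 0.00000303 × 74056 = 0.22439 m.
Distance: √(0.908463² + 0.22439²) ≈ 0.935765 m.

0.936 metres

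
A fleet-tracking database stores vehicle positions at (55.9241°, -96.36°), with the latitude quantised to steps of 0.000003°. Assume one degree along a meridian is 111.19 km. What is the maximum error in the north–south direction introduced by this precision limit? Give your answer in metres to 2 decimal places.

0.17 metres

With a 0.000003° grid the true value lies within half a step, ±0.000003°/2 = ±1.5e-06°, of the stored one.
Along the meridian that is 1.5e-06° × 111190 m/° = 0.166785 m.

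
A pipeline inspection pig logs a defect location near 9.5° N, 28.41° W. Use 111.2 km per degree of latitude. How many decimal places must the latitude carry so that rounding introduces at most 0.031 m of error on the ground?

One degree of latitude covers 111200 m.
With N decimal places the half-ulp bound is 0.5·10⁻ᴺ°, or 0.5·10⁻ᴺ × 111200 m on the ground.
Setting 55600 × 10⁻ᴺ ≤ 0.031 gives 10ᴺ ≥ 1.794e+06, i.e. N ≥ 6.25.
So 7 decimal places suffice (0.00556 m); 6 would allow up to 0.0556 m.

7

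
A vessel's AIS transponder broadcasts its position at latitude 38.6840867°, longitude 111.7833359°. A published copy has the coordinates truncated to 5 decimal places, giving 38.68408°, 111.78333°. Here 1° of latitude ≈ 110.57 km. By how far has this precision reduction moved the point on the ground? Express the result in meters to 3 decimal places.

0.899 meters

The latitude changed by +0.0000067° and the longitude by +0.0000059°.
North–south shift: 0.0000067 × 110570 = 0.740819 m.
East–west at this latitude: 0.0000059° × 110570 × cos 38.6841° ≈ 0.0000059 × 86311.4 = 0.509237 m.
Distance: √(0.740819² + 0.509237²) ≈ 0.898963 m.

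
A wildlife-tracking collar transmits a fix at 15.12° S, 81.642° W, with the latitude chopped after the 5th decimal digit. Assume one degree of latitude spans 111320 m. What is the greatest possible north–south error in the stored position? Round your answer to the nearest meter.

1 meters

Truncating at 5 decimal places can drop up to a full unit in the last place, so the latitude may be off by as much as 1e-05°.
North–south distance: 1e-05° × 111320 m/° = 1.1132 m.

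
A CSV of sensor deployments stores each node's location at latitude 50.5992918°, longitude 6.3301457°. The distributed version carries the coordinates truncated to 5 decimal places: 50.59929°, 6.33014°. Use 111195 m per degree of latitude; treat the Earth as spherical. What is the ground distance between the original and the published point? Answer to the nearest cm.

The latitude changed by +0.0000018° and the longitude by +0.0000057°.
N–S: 0.0000018° × 111195 m/° = 0.200151 m.
E–W at 50.5993°: 0.0000057° × 111195 × cos 50.5993° = 0.0000057 × 111195 × 0.6347 ≈ 0.402306 m.
Combined displacement = (0.200151² + 0.402306²)^½ ≈ 0.449344 m.
That is 0.449344 m = 44.934 cm.

45 cm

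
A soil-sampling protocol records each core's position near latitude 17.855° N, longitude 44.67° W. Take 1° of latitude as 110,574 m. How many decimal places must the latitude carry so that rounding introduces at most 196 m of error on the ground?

3 decimal places

One degree of latitude covers 110574 m.
N decimal places → at most half a unit in the last place, 0.5 × 10⁻ᴺ° = 110574/2 × 10⁻ᴺ m.
Setting 55287 × 10⁻ᴺ ≤ 196 gives 10ᴺ ≥ 282.1, i.e. N ≥ 2.45.
At 2 places the error can reach 553 m, but 3 places keeps it to 55.3 m.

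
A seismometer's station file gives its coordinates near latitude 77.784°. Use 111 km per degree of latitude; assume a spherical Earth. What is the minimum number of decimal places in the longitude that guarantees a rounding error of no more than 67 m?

3 decimal places

At 77.784° one degree of longitude covers 111000 × cos 77.784° ≈ 111000 × 0.2116 ≈ 23487.3 m.
With N decimal places the half-ulp bound is 0.5·10⁻ᴺ°, or 0.5·10⁻ᴺ × 23487.3 m on the ground.
Setting 11743.7 × 10⁻ᴺ ≤ 67 gives 10ᴺ ≥ 175.3, i.e. N ≥ 2.24.
At 2 places the error can reach 117 m, but 3 places keeps it to 11.7 m.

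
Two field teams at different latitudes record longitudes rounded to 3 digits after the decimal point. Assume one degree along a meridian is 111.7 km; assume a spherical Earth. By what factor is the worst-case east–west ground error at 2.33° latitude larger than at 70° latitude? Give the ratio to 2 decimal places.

2.92

Rounding to 3 decimal places leaves the longitude within ±0.0005° of the true value.
At 2.33°: 0.0005° × 111700 × cos 2.33° = 0.0005 × 111700 × 0.9992 ≈ 55.804 m.
At 70°: 0.0005° × 111700 × cos 70° = 0.0005 × 111700 × 0.3420 ≈ 19.102 m.
The ratio reduces to cos 2.33° / cos 70° = 0.9992/0.3420 ≈ 2.9214.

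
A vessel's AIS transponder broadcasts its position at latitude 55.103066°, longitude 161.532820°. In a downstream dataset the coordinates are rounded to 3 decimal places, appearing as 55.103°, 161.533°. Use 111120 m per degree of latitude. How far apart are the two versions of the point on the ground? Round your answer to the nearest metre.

14 metres

Δlat = 55.103066 − 55.103 = +0.000066°; Δlon = 161.532820 − 161.533 = -0.000180°.
North–south shift: 0.000066 × 111120 = 7.33392 m.
E–W at 55.103°: -0.000180° × 111120 × cos 55.103° = -0.000180 × 111120 × 0.5721 ≈ -11.443 m.
Distance: √(7.33392² + 11.443²) ≈ 13.5915 m.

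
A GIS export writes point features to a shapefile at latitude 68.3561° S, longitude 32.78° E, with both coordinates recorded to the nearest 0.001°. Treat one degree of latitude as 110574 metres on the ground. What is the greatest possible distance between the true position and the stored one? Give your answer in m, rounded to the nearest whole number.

59 m

Rounding to 3 decimal places leaves each coordinate within ±0.0005° of the true value.
North–south component: 0.0005° × 110574 = 55.287 m.
E–W at 68.3561°: 0.0005° × 110574 × cos 68.3561° = 0.0005 × 110574 × 0.3688 ≈ 20.3919 m.
The two errors are perpendicular, so the maximum displacement is √(55.287² + 20.3919²) ≈ 58.9278 m.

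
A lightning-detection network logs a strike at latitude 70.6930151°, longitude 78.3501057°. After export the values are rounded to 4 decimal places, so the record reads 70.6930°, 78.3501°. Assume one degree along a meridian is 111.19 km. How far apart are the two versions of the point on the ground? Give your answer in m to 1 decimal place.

1.7 m

Δlat = 70.6930151 − 70.6930 = +0.0000151°; Δlon = 78.3501057 − 78.3501 = +0.0000057°.
N–S: 0.0000151° × 111190 m/° = 1.67897 m.
E–W at 70.693°: 0.0000057° × 111190 × cos 70.693° = 0.0000057 × 111190 × 0.3306 ≈ 0.209547 m.
Hypotenuse of the two orthogonal shifts: √(1.67897² + 0.209547²) = 1.69199 m.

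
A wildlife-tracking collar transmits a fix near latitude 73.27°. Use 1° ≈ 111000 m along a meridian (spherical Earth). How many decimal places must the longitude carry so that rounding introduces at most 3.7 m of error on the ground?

At 73.27° one degree of longitude covers 111000 × cos 73.27° ≈ 111000 × 0.2879 ≈ 31952.7 m.
With N decimal places the half-ulp bound is 0.5·10⁻ᴺ°, or 0.5·10⁻ᴺ × 31952.7 m on the ground.
Setting 15976.3 × 10⁻ᴺ ≤ 3.7 gives 10ᴺ ≥ 4318, i.e. N ≥ 3.64.
N = 3 would give 16 m (too coarse); N = 4 gives 1.6 m ≤ 3.7 m.

4 decimal places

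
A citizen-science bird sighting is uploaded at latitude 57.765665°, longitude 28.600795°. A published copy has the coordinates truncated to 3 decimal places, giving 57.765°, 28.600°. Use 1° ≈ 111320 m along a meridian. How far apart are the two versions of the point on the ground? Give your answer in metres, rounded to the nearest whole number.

Δlat = 57.765665 − 57.765 = +0.000665°; Δlon = 28.600795 − 28.600 = +0.000795°.
North–south shift: 0.000665 × 111320 = 74.0278 m.
East–west at this latitude: 0.000795° × 111320 × cos 57.765° ≈ 0.000795 × 59377.3 = 47.205 m.
Combined displacement = (74.0278² + 47.205²)^½ ≈ 87.7976 m.

88 metres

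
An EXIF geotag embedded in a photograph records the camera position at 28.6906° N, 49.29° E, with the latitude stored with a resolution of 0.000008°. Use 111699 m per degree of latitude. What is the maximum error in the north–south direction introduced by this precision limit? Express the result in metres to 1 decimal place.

0.4 metres

With a 0.000008° grid the true value lies within half a step, ±0.000008°/2 = ±4e-06°, of the stored one.
North–south distance: 4e-06° × 111699 m/° = 0.446796 m.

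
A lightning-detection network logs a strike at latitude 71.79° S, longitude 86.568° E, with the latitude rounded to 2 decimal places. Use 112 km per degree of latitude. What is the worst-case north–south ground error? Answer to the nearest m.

Rounding to 2 decimal places leaves the latitude within ±0.005° of the true value.
Along the meridian that is 0.005° × 112000 m/° = 560 m.

560 m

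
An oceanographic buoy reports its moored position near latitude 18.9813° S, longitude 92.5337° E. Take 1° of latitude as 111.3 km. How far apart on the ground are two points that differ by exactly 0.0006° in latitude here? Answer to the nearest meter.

0.0006° × 111300 m/° = 66.78 m.

67 meters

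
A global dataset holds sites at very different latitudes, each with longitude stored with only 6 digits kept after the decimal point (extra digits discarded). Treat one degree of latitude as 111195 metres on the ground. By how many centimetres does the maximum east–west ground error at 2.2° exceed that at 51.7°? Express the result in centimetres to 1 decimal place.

Truncating at 6 decimal places can drop up to a full unit in the last place, so the longitude may be off by as much as 1e-06°.
Error at 2.2° = 1e-06° × 111195 × cos 2.2° ≈ 0.11119 × 0.9993 = 0.11111 m.
Error at 51.7° = 1e-06° × 111195 × cos 51.7° ≈ 0.11119 × 0.6198 = 0.068916 m.
So the lower-latitude error exceeds the higher by 0.11111 − 0.068916 = 0.042197 m.
That is 0.0421967 m = 4.2197 cm.

4.2 centimetres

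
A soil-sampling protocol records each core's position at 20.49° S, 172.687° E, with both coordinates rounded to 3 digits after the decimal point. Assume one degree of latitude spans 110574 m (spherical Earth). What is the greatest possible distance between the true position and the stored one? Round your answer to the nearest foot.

249 feet

Rounding to 3 decimal places leaves each coordinate within ±0.0005° of the true value.
North–south component: 0.0005° × 110574 = 55.287 m.
East–west component at 20.49°: 0.0005° × 110574 × cos 20.49° ≈ 0.0005 × 103578 ≈ 51.7892 m.
Worst case both components are at the extreme and orthogonal: √(55.287² + 51.7892²) ≈ 75.7547 m.
Converting: 75.7547 m × 3.2808 ft/m ≈ 248.54 ft.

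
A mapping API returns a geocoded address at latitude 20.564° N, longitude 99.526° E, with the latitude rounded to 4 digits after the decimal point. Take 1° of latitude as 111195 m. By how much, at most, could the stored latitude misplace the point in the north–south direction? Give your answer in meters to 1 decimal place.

5.6 meters

Rounding to 4 decimal places leaves the latitude within ±5e-05° of the true value.
So the N–S error is at most 5e-05 × 111195 = 5.55975 m.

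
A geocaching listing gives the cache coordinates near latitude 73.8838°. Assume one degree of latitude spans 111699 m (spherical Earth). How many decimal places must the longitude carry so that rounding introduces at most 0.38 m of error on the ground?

At 73.8838° one degree of longitude covers 111699 × cos 73.8838° ≈ 111699 × 0.2776 ≈ 31006.1 m.
Rounding to N decimal places gives at most 0.5 × 10⁻ᴺ degrees of error, i.e. 0.5 × 10⁻ᴺ × 31006.1 m.
Setting 15503.1 × 10⁻ᴺ ≤ 0.38 gives 10ᴺ ≥ 4.08e+04, i.e. N ≥ 4.61.
N = 4 would give 1.55 m (too coarse); N = 5 gives 0.155 m ≤ 0.38 m.

5 decimal places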